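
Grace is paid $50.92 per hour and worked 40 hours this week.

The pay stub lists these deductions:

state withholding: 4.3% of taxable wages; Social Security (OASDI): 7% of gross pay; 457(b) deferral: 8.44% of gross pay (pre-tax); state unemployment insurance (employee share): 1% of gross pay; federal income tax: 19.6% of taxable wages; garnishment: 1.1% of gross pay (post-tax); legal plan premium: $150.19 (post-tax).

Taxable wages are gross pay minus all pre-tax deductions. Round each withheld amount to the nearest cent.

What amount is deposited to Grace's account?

$1,083.64

Gross pay: 40 × $50.92 = $2,036.80
457(b) deferral: $2,036.80 × 0.0844 = $171.91
Taxable wages = $2,036.80 − $171.91 = $1,864.89
Federal income tax: $1,864.89 × 0.196 = $365.52
State withholding: $1,864.89 × 0.043 = $80.19
State unemployment insurance (employee share): $2,036.80 × 0.01 = $20.37
Social Security (OASDI): $2,036.80 × 0.07 = $142.58
Garnishment: $2,036.80 × 0.011 = $22.40
Legal plan premium: $150.19
Total deductions = $171.91 + $365.52 + $80.19 + $20.37 + $142.58 + $22.40 + $150.19 = $953.16
Net pay = $2,036.80 − $953.16 = $1,083.64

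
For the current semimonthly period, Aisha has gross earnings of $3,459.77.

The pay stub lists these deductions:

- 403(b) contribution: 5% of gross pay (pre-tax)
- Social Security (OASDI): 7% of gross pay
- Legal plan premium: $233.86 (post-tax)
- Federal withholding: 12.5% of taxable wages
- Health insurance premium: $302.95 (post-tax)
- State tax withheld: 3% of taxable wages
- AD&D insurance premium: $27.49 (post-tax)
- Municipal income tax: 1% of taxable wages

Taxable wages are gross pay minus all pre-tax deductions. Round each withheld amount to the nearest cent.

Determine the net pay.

403(b) contribution: $3,459.77 × 0.05 = $172.99
Taxable wages = $3,459.77 − $172.99 = $3,286.78
Municipal income tax: $3,286.78 × 0.01 = $32.87
State tax withheld: $3,286.78 × 0.03 = $98.60
Federal withholding: $3,286.78 × 0.125 = $410.85
Social Security (OASDI): $3,459.77 × 0.07 = $242.18
Health insurance premium: $302.95
AD&D insurance premium: $27.49
Legal plan premium: $233.86
Total deductions = $172.99 + $32.87 + $98.60 + $410.85 + $242.18 + $302.95 + $27.49 + $233.86 = $1,521.79
Net pay = $3,459.77 − $1,521.79 = $1,937.98

$1,937.98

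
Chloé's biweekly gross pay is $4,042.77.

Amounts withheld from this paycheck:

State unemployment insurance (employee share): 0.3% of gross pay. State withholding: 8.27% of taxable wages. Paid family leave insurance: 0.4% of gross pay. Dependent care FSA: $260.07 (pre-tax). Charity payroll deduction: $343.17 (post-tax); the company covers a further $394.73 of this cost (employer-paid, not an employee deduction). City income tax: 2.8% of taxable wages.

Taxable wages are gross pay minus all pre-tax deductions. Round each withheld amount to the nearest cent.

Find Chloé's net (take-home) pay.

Dependent care FSA: $260.07
Taxable wages = $4,042.77 − $260.07 = $3,782.70
City income tax: $3,782.70 × 0.028 = $105.92
State withholding: $3,782.70 × 0.0827 = $312.83
State unemployment insurance (employee share): $4,042.77 × 0.003 = $12.13
Paid family leave insurance: $4,042.77 × 0.004 = $16.17
Charity payroll deduction: $343.17
(Employer's $394.73 toward charity payroll deduction is not withheld from the employee.)
Total deductions = $260.07 + $105.92 + $312.83 + $12.13 + $16.17 + $343.17 = $1,050.29
Net pay = $4,042.77 − $1,050.29 = $2,992.48

$2,992.48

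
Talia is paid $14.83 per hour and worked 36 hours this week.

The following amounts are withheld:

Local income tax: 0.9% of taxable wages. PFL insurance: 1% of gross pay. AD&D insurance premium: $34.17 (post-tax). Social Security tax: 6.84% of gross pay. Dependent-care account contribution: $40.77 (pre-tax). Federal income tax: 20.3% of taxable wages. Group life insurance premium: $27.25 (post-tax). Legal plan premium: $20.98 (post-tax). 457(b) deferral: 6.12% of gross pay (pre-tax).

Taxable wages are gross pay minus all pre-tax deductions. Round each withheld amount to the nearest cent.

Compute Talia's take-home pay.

$238.57

Gross pay: 36 × $14.83 = $533.88
Dependent-care account contribution: $40.77
457(b) deferral: $533.88 × 0.0612 = $32.67
Pre-tax total = $40.77 + $32.67 = $73.44
Taxable wages = $533.88 − $73.44 = $460.44
Federal income tax: $460.44 × 0.203 = $93.47
Local income tax: $460.44 × 0.009 = $4.14
Social Security tax: $533.88 × 0.0684 = $36.52
PFL insurance: $533.88 × 0.01 = $5.34
AD&D insurance premium: $34.17
Group life insurance premium: $27.25
Legal plan premium: $20.98
Total deductions = $40.77 + $32.67 + $93.47 + $4.14 + $36.52 + $5.34 + $34.17 + $27.25 + $20.98 = $295.31
Net pay = $533.88 − $295.31 = $238.57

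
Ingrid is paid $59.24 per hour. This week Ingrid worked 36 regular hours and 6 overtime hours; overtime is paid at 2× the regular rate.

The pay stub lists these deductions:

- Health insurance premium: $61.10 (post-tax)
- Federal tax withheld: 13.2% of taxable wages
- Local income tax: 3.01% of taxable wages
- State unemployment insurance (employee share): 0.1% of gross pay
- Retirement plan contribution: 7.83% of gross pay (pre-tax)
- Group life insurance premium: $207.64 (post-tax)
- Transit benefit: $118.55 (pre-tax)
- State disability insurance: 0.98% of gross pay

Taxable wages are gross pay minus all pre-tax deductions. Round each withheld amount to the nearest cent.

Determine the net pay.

Regular pay: 36 × $59.24 = $2,132.64
Overtime pay: 6 × $59.24 × 2 = $710.88
Gross pay = $2,132.64 + $710.88 = $2,843.52
Retirement plan contribution: $2,843.52 × 0.0783 = $222.65
Transit benefit: $118.55
Pre-tax total = $222.65 + $118.55 = $341.20
Taxable wages = $2,843.52 − $341.20 = $2,502.32
Federal tax withheld: $2,502.32 × 0.132 = $330.31
Local income tax: $2,502.32 × 0.0301 = $75.32
State unemployment insurance (employee share): $2,843.52 × 0.001 = $2.84
State disability insurance: $2,843.52 × 0.0098 = $27.87
Health insurance premium: $61.10
Group life insurance premium: $207.64
Total deductions = $222.65 + $118.55 + $330.31 + $75.32 + $2.84 + $27.87 + $61.10 + $207.64 = $1,046.28
Net pay = $2,843.52 − $1,046.28 = $1,797.24

$1,797.24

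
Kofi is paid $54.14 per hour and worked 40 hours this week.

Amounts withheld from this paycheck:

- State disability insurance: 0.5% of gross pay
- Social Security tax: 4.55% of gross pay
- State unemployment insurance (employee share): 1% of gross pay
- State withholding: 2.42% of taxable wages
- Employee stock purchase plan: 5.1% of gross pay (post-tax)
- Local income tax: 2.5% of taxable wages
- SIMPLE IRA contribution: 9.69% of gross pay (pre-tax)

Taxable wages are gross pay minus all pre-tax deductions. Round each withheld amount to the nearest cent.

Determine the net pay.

$1,618.06

Gross pay: 40 × $54.14 = $2,165.60
SIMPLE IRA contribution: $2,165.60 × 0.0969 = $209.85
Taxable wages = $2,165.60 − $209.85 = $1,955.75
Local income tax: $1,955.75 × 0.025 = $48.89
State withholding: $1,955.75 × 0.0242 = $47.33
State disability insurance: $2,165.60 × 0.005 = $10.83
Social Security tax: $2,165.60 × 0.0455 = $98.53
State unemployment insurance (employee share): $2,165.60 × 0.01 = $21.66
Employee stock purchase plan: $2,165.60 × 0.051 = $110.45
Total deductions = $209.85 + $48.89 + $47.33 + $10.83 + $98.53 + $21.66 + $110.45 = $547.54
Net pay = $2,165.60 − $547.54 = $1,618.06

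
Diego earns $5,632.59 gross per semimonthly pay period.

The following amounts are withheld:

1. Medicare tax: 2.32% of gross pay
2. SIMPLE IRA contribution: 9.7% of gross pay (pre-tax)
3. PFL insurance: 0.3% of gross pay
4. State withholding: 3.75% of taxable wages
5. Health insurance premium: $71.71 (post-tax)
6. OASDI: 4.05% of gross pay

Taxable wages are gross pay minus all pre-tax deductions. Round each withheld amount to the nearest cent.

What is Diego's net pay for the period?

SIMPLE IRA contribution: $5,632.59 × 0.097 = $546.36
Taxable wages = $5,632.59 − $546.36 = $5,086.23
State withholding: $5,086.23 × 0.0375 = $190.73
PFL insurance: $5,632.59 × 0.003 = $16.90
Medicare tax: $5,632.59 × 0.0232 = $130.68
OASDI: $5,632.59 × 0.0405 = $228.12
Health insurance premium: $71.71
Total deductions = $546.36 + $190.73 + $16.90 + $130.68 + $228.12 + $71.71 = $1,184.50
Net pay = $5,632.59 − $1,184.50 = $4,448.09

$4,448.09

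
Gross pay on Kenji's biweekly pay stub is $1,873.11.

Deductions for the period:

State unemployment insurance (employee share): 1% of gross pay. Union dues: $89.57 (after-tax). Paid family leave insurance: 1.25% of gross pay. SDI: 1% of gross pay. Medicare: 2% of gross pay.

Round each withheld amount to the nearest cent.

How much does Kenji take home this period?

$1,685.21

SDI: $1,873.11 × 0.01 = $18.73
Medicare: $1,873.11 × 0.02 = $37.46
Paid family leave insurance: $1,873.11 × 0.0125 = $23.41
State unemployment insurance (employee share): $1,873.11 × 0.01 = $18.73
Union dues: $89.57
Total deductions = $18.73 + $37.46 + $23.41 + $18.73 + $89.57 = $187.90
Net pay = $1,873.11 − $187.90 = $1,685.21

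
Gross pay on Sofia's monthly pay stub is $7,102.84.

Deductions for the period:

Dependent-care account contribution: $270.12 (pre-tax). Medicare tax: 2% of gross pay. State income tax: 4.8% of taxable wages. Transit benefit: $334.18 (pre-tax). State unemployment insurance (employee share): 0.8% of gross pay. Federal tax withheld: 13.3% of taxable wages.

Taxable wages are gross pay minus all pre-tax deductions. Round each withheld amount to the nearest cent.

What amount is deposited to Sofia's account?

Transit benefit: $334.18
Dependent-care account contribution: $270.12
Pre-tax total = $334.18 + $270.12 = $604.30
Taxable wages = $7,102.84 − $604.30 = $6,498.54
State income tax: $6,498.54 × 0.048 = $311.93
Federal tax withheld: $6,498.54 × 0.133 = $864.31
State unemployment insurance (employee share): $7,102.84 × 0.008 = $56.82
Medicare tax: $7,102.84 × 0.02 = $142.06
Total deductions = $334.18 + $270.12 + $311.93 + $864.31 + $56.82 + $142.06 = $1,979.42
Net pay = $7,102.84 − $1,979.42 = $5,123.42

$5,123.42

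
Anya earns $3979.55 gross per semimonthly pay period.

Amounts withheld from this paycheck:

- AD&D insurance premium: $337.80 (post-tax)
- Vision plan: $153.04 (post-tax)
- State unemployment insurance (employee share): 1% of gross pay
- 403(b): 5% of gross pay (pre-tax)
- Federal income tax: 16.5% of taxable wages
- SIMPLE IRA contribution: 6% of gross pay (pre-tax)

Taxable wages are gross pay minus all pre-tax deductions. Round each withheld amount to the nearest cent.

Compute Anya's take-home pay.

$2426.76

SIMPLE IRA contribution: $3979.55 × 0.06 = $238.77
403(b): $3979.55 × 0.05 = $198.98
Pre-tax total = $238.77 + $198.98 = $437.75
Taxable wages = $3979.55 − $437.75 = $3541.80
Federal income tax: $3541.80 × 0.165 = $584.40
State unemployment insurance (employee share): $3979.55 × 0.01 = $39.80
Vision plan: $153.04
AD&D insurance premium: $337.80
Total deductions = $238.77 + $198.98 + $584.40 + $39.80 + $153.04 + $337.80 = $1552.79
Net pay = $3979.55 − $1552.79 = $2426.76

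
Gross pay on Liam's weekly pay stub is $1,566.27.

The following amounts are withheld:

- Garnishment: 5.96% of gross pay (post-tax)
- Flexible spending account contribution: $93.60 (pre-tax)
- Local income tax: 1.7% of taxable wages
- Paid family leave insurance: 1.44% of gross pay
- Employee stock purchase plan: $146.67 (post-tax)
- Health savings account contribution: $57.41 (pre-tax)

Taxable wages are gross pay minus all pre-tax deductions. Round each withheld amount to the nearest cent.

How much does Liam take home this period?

Flexible spending account contribution: $93.60
Health savings account contribution: $57.41
Pre-tax total = $93.60 + $57.41 = $151.01
Taxable wages = $1,566.27 − $151.01 = $1,415.26
Local income tax: $1,415.26 × 0.017 = $24.06
Paid family leave insurance: $1,566.27 × 0.0144 = $22.55
Garnishment: $1,566.27 × 0.0596 = $93.35
Employee stock purchase plan: $146.67
Total deductions = $93.60 + $57.41 + $24.06 + $22.55 + $93.35 + $146.67 = $437.64
Net pay = $1,566.27 − $437.64 = $1,128.63

$1,128.63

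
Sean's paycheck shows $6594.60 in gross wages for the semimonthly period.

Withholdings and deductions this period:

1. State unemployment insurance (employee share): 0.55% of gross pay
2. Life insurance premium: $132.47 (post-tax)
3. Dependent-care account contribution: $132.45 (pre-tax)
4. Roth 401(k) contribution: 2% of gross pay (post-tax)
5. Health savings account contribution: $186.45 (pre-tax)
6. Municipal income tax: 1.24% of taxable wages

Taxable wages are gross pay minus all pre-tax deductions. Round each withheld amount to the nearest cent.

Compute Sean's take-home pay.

$5897.25

Health savings account contribution: $186.45
Dependent-care account contribution: $132.45
Pre-tax total = $186.45 + $132.45 = $318.90
Taxable wages = $6594.60 − $318.90 = $6275.70
Municipal income tax: $6275.70 × 0.0124 = $77.82
State unemployment insurance (employee share): $6594.60 × 0.0055 = $36.27
Life insurance premium: $132.47
Roth 401(k) contribution: $6594.60 × 0.02 = $131.89
Total deductions = $186.45 + $132.45 + $77.82 + $36.27 + $132.47 + $131.89 = $697.35
Net pay = $6594.60 − $697.35 = $5897.25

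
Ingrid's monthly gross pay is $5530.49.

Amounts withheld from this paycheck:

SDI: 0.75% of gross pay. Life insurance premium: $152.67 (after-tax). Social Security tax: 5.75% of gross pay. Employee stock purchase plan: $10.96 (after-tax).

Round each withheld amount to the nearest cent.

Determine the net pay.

$5007.38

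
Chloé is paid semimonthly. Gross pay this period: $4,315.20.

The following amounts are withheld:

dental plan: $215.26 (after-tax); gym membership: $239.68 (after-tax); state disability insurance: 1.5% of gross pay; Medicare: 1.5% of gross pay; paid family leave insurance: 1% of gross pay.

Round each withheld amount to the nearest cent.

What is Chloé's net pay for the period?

$3,687.65

Medicare: $4,315.20 × 0.015 = $64.73
State disability insurance: $4,315.20 × 0.015 = $64.73
Paid family leave insurance: $4,315.20 × 0.01 = $43.15
Gym membership: $239.68
Dental plan: $215.26
Total deductions = $64.73 + $64.73 + $43.15 + $239.68 + $215.26 = $627.55
Net pay = $4,315.20 − $627.55 = $3,687.65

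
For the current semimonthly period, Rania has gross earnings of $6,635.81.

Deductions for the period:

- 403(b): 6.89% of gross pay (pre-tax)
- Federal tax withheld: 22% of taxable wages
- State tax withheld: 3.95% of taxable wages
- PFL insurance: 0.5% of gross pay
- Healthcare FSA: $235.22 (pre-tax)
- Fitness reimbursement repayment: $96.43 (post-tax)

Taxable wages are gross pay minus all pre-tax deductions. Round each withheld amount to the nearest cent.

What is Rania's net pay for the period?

403(b): $6,635.81 × 0.0689 = $457.21
Healthcare FSA: $235.22
Pre-tax total = $457.21 + $235.22 = $692.43
Taxable wages = $6,635.81 − $692.43 = $5,943.38
State tax withheld: $5,943.38 × 0.0395 = $234.76
Federal tax withheld: $5,943.38 × 0.22 = $1,307.54
PFL insurance: $6,635.81 × 0.005 = $33.18
Fitness reimbursement repayment: $96.43
Total deductions = $457.21 + $235.22 + $234.76 + $1,307.54 + $33.18 + $96.43 = $2,364.34
Net pay = $6,635.81 − $2,364.34 = $4,271.47

$4,271.47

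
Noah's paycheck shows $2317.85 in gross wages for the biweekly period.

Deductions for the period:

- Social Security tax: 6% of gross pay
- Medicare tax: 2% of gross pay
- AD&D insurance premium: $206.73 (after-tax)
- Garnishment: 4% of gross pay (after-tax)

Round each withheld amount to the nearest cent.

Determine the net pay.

$1832.98

Social Security tax: $2317.85 × 0.06 = $139.07
Medicare tax: $2317.85 × 0.02 = $46.36
Garnishment: $2317.85 × 0.04 = $92.71
AD&D insurance premium: $206.73
Total deductions = $139.07 + $46.36 + $92.71 + $206.73 = $484.87
Net pay = $2317.85 − $484.87 = $1832.98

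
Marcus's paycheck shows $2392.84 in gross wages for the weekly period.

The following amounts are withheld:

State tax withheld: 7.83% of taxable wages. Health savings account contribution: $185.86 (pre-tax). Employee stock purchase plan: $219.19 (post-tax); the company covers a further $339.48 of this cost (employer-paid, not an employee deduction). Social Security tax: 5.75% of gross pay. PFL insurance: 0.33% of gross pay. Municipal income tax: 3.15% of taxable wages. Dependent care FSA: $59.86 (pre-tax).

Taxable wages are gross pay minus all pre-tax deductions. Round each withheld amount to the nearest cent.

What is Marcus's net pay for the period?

$1546.69

Dependent care FSA: $59.86
Health savings account contribution: $185.86
Pre-tax total = $59.86 + $185.86 = $245.72
Taxable wages = $2392.84 − $245.72 = $2147.12
State tax withheld: $2147.12 × 0.0783 = $168.12
Municipal income tax: $2147.12 × 0.0315 = $67.63
PFL insurance: $2392.84 × 0.0033 = $7.90
Social Security tax: $2392.84 × 0.0575 = $137.59
Employee stock purchase plan: $219.19
(Employer's $339.48 toward employee stock purchase plan is not withheld from the employee.)
Total deductions = $59.86 + $185.86 + $168.12 + $67.63 + $7.90 + $137.59 + $219.19 = $846.15
Net pay = $2392.84 − $846.15 = $1546.69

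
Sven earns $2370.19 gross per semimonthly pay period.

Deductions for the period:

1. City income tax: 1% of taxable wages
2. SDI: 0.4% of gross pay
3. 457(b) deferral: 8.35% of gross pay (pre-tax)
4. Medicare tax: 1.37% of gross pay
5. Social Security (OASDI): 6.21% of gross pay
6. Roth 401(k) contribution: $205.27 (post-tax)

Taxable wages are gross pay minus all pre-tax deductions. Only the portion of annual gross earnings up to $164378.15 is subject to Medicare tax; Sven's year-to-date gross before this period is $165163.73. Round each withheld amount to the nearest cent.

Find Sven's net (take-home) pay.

457(b) deferral: $2370.19 × 0.0835 = $197.91
Taxable wages = $2370.19 − $197.91 = $2172.28
City income tax: $2172.28 × 0.01 = $21.72
Medicare tax: annual cap $164378.15 already reached (YTD $165163.73), so $0.00
Social Security (OASDI): $2370.19 × 0.0621 = $147.19
SDI: $2370.19 × 0.004 = $9.48
Roth 401(k) contribution: $205.27
Total deductions = $197.91 + $21.72 + $0.00 + $147.19 + $9.48 + $205.27 = $581.57
Net pay = $2370.19 − $581.57 = $1788.62

$1788.62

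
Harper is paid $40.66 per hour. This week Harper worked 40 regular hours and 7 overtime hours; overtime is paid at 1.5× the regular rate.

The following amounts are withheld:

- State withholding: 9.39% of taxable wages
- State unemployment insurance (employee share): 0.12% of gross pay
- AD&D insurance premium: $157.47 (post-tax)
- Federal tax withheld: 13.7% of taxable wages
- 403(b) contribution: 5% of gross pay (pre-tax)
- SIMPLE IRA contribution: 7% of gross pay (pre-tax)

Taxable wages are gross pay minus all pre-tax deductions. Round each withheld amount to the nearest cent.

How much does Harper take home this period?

$1,229.78

Regular pay: 40 × $40.66 = $1,626.40
Overtime pay: 7 × $40.66 × 1.5 = $426.93
Gross pay = $1,626.40 + $426.93 = $2,053.33
SIMPLE IRA contribution: $2,053.33 × 0.07 = $143.73
403(b) contribution: $2,053.33 × 0.05 = $102.67
Pre-tax total = $143.73 + $102.67 = $246.40
Taxable wages = $2,053.33 − $246.40 = $1,806.93
State withholding: $1,806.93 × 0.0939 = $169.67
Federal tax withheld: $1,806.93 × 0.137 = $247.55
State unemployment insurance (employee share): $2,053.33 × 0.0012 = $2.46
AD&D insurance premium: $157.47
Total deductions = $143.73 + $102.67 + $169.67 + $247.55 + $2.46 + $157.47 = $823.55
Net pay = $2,053.33 − $823.55 = $1,229.78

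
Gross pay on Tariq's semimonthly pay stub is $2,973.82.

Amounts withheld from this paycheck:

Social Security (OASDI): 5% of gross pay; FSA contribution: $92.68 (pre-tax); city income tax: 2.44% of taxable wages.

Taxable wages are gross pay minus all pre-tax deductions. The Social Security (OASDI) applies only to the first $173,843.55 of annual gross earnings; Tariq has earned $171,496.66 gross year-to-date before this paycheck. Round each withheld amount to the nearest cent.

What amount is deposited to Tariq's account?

$2,693.50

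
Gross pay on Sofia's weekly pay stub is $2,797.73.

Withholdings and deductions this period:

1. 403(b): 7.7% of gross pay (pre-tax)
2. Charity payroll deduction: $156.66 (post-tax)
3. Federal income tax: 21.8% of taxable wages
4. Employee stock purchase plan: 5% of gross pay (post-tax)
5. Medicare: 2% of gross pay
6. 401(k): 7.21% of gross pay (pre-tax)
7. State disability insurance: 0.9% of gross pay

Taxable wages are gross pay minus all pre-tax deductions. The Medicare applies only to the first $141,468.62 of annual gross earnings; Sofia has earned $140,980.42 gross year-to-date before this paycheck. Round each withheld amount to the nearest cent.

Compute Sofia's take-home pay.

401(k): $2,797.73 × 0.0721 = $201.72
403(b): $2,797.73 × 0.077 = $215.43
Pre-tax total = $201.72 + $215.43 = $417.15
Taxable wages = $2,797.73 − $417.15 = $2,380.58
Federal income tax: $2,380.58 × 0.218 = $518.97
Medicare: only $141,468.62 − $140,980.42 = $488.20 of this check is subject → $488.20 × 0.02 = $9.76
State disability insurance: $2,797.73 × 0.009 = $25.18
Charity payroll deduction: $156.66
Employee stock purchase plan: $2,797.73 × 0.05 = $139.89
Total deductions = $201.72 + $215.43 + $518.97 + $9.76 + $25.18 + $156.66 + $139.89 = $1,267.61
Net pay = $2,797.73 − $1,267.61 = $1,530.12

$1,530.12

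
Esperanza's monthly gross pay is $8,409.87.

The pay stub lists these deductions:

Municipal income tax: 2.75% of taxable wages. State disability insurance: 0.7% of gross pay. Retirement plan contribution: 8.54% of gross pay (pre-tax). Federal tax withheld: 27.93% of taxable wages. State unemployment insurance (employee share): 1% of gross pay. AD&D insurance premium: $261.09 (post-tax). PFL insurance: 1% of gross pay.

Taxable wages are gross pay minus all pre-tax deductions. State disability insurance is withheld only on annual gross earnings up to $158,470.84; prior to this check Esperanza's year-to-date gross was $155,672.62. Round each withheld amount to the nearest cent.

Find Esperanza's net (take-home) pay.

Retirement plan contribution: $8,409.87 × 0.0854 = $718.20
Taxable wages = $8,409.87 − $718.20 = $7,691.67
Federal tax withheld: $7,691.67 × 0.2793 = $2,148.28
Municipal income tax: $7,691.67 × 0.0275 = $211.52
State disability insurance: only $158,470.84 − $155,672.62 = $2,798.22 of this check is subject → $2,798.22 × 0.007 = $19.59
State unemployment insurance (employee share): $8,409.87 × 0.01 = $84.10
PFL insurance: $8,409.87 × 0.01 = $84.10
AD&D insurance premium: $261.09
Total deductions = $718.20 + $2,148.28 + $211.52 + $19.59 + $84.10 + $84.10 + $261.09 = $3,526.88
Net pay = $8,409.87 − $3,526.88 = $4,882.99

$4,882.99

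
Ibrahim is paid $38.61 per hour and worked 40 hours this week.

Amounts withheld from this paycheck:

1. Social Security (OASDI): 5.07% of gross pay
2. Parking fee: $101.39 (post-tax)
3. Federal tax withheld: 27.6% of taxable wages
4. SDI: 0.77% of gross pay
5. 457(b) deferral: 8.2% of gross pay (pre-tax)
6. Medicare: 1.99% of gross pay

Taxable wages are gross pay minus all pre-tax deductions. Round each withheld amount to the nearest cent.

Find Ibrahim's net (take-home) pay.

Gross pay: 40 × $38.61 = $1,544.40
457(b) deferral: $1,544.40 × 0.082 = $126.64
Taxable wages = $1,544.40 − $126.64 = $1,417.76
Federal tax withheld: $1,417.76 × 0.276 = $391.30
Social Security (OASDI): $1,544.40 × 0.0507 = $78.30
Medicare: $1,544.40 × 0.0199 = $30.73
SDI: $1,544.40 × 0.0077 = $11.89
Parking fee: $101.39
Total deductions = $126.64 + $391.30 + $78.30 + $30.73 + $11.89 + $101.39 = $740.25
Net pay = $1,544.40 − $740.25 = $804.15

$804.15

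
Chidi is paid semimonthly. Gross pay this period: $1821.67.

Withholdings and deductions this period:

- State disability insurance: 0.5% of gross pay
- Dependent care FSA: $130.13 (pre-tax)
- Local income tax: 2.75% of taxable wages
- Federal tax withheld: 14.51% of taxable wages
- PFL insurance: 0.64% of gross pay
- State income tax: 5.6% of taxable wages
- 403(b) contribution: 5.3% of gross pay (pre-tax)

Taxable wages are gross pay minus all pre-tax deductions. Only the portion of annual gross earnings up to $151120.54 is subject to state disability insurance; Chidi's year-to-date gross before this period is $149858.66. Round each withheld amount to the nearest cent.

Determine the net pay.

$1212.41

403(b) contribution: $1821.67 × 0.053 = $96.55
Dependent care FSA: $130.13
Pre-tax total = $96.55 + $130.13 = $226.68
Taxable wages = $1821.67 − $226.68 = $1594.99
State income tax: $1594.99 × 0.056 = $89.32
Federal tax withheld: $1594.99 × 0.1451 = $231.43
Local income tax: $1594.99 × 0.0275 = $43.86
State disability insurance: only $151120.54 − $149858.66 = $1261.88 of this check is subject → $1261.88 × 0.005 = $6.31
PFL insurance: $1821.67 × 0.0064 = $11.66
Total deductions = $96.55 + $130.13 + $89.32 + $231.43 + $43.86 + $6.31 + $11.66 = $609.26
Net pay = $1821.67 − $609.26 = $1212.41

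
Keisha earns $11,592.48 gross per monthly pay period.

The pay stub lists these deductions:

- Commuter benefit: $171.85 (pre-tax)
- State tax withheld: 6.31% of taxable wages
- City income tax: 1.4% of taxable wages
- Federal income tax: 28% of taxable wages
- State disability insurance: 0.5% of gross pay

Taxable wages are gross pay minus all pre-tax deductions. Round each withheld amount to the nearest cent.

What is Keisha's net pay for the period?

Commuter benefit: $171.85
Taxable wages = $11,592.48 − $171.85 = $11,420.63
Federal income tax: $11,420.63 × 0.28 = $3,197.78
City income tax: $11,420.63 × 0.014 = $159.89
State tax withheld: $11,420.63 × 0.0631 = $720.64
State disability insurance: $11,592.48 × 0.005 = $57.96
Total deductions = $171.85 + $3,197.78 + $159.89 + $720.64 + $57.96 = $4,308.12
Net pay = $11,592.48 − $4,308.12 = $7,284.36

$7,284.36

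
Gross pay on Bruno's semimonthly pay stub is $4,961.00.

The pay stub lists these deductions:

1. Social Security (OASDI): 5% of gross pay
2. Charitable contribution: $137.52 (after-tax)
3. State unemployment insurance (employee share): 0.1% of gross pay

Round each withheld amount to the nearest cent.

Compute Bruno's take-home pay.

$4,570.47

State unemployment insurance (employee share): $4,961.00 × 0.001 = $4.96
Social Security (OASDI): $4,961.00 × 0.05 = $248.05
Charitable contribution: $137.52
Total deductions = $4.96 + $248.05 + $137.52 = $390.53
Net pay = $4,961.00 − $390.53 = $4,570.47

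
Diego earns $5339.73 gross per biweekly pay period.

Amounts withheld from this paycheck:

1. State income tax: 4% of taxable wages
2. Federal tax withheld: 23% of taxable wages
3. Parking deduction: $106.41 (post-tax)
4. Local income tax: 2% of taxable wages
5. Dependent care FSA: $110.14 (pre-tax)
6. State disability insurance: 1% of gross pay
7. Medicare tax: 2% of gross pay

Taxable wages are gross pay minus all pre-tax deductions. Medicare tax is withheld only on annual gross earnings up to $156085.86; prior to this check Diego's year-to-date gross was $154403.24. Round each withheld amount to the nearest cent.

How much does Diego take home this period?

Dependent care FSA: $110.14
Taxable wages = $5339.73 − $110.14 = $5229.59
Local income tax: $5229.59 × 0.02 = $104.59
State income tax: $5229.59 × 0.04 = $209.18
Federal tax withheld: $5229.59 × 0.23 = $1202.81
Medicare tax: only $156085.86 − $154403.24 = $1682.62 of this check is subject → $1682.62 × 0.02 = $33.65
State disability insurance: $5339.73 × 0.01 = $53.40
Parking deduction: $106.41
Total deductions = $110.14 + $104.59 + $209.18 + $1202.81 + $33.65 + $53.40 + $106.41 = $1820.18
Net pay = $5339.73 − $1820.18 = $3519.55

$3519.55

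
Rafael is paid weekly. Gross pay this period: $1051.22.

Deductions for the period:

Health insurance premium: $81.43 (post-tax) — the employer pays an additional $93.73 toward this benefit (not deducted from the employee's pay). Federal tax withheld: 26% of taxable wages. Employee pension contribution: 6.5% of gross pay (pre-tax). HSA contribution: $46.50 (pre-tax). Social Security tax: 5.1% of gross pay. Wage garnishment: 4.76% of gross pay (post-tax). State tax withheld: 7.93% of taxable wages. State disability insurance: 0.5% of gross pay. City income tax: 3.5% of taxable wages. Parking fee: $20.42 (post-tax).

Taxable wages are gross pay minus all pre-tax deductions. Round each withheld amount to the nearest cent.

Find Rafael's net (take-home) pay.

$375.14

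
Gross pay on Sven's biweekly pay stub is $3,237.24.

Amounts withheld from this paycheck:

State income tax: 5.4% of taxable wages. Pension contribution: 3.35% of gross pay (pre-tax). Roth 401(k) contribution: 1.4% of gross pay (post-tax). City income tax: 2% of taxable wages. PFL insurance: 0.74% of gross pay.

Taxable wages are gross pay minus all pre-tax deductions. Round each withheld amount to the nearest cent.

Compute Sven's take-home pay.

Pension contribution: $3,237.24 × 0.0335 = $108.45
Taxable wages = $3,237.24 − $108.45 = $3,128.79
State income tax: $3,128.79 × 0.054 = $168.95
City income tax: $3,128.79 × 0.02 = $62.58
PFL insurance: $3,237.24 × 0.0074 = $23.96
Roth 401(k) contribution: $3,237.24 × 0.014 = $45.32
Total deductions = $108.45 + $168.95 + $62.58 + $23.96 + $45.32 = $409.26
Net pay = $3,237.24 − $409.26 = $2,827.98

$2,827.98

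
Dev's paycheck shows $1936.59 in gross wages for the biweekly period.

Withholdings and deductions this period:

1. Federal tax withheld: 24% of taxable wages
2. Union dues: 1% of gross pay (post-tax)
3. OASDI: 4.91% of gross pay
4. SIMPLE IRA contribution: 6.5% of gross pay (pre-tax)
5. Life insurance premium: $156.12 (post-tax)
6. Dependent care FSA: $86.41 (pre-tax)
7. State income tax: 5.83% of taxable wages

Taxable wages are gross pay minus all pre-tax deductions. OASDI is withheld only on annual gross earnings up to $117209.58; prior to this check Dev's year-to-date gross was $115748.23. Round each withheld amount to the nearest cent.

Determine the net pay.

$962.70

Dependent care FSA: $86.41
SIMPLE IRA contribution: $1936.59 × 0.065 = $125.88
Pre-tax total = $86.41 + $125.88 = $212.29
Taxable wages = $1936.59 − $212.29 = $1724.30
State income tax: $1724.30 × 0.0583 = $100.53
Federal tax withheld: $1724.30 × 0.24 = $413.83
OASDI: only $117209.58 − $115748.23 = $1461.35 of this check is subject → $1461.35 × 0.0491 = $71.75
Life insurance premium: $156.12
Union dues: $1936.59 × 0.01 = $19.37
Total deductions = $86.41 + $125.88 + $100.53 + $413.83 + $71.75 + $156.12 + $19.37 = $973.89
Net pay = $1936.59 − $973.89 = $962.70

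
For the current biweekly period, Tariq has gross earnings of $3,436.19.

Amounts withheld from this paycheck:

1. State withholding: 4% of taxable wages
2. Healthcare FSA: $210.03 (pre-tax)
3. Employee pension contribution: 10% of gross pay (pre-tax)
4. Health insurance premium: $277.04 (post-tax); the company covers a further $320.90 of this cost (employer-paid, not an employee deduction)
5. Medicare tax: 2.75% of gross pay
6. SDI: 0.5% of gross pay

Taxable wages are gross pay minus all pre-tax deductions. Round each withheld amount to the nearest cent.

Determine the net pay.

Healthcare FSA: $210.03
Employee pension contribution: $3,436.19 × 0.1 = $343.62
Pre-tax total = $210.03 + $343.62 = $553.65
Taxable wages = $3,436.19 − $553.65 = $2,882.54
State withholding: $2,882.54 × 0.04 = $115.30
SDI: $3,436.19 × 0.005 = $17.18
Medicare tax: $3,436.19 × 0.0275 = $94.50
Health insurance premium: $277.04
(Employer's $320.90 toward health insurance premium is not withheld from the employee.)
Total deductions = $210.03 + $343.62 + $115.30 + $17.18 + $94.50 + $277.04 = $1,057.67
Net pay = $3,436.19 − $1,057.67 = $2,378.52

$2,378.52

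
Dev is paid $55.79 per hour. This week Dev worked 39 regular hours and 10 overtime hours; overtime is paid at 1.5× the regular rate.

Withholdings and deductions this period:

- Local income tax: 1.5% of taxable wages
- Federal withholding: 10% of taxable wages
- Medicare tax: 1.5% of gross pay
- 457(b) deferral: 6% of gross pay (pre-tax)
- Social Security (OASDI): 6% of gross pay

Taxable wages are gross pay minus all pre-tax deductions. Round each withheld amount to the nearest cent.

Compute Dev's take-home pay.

Regular pay: 39 × $55.79 = $2,175.81
Overtime pay: 10 × $55.79 × 1.5 = $836.85
Gross pay = $2,175.81 + $836.85 = $3,012.66
457(b) deferral: $3,012.66 × 0.06 = $180.76
Taxable wages = $3,012.66 − $180.76 = $2,831.90
Federal withholding: $2,831.90 × 0.1 = $283.19
Local income tax: $2,831.90 × 0.015 = $42.48
Medicare tax: $3,012.66 × 0.015 = $45.19
Social Security (OASDI): $3,012.66 × 0.06 = $180.76
Total deductions = $180.76 + $283.19 + $42.48 + $45.19 + $180.76 = $732.38
Net pay = $3,012.66 − $732.38 = $2,280.28

$2,280.28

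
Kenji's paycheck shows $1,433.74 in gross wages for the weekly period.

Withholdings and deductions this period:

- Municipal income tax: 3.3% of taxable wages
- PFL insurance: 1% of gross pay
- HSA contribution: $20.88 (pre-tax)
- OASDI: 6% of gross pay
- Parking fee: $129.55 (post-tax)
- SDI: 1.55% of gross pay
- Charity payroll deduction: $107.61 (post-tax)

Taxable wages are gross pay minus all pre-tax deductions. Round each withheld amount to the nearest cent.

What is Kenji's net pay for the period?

$1,006.50

HSA contribution: $20.88
Taxable wages = $1,433.74 − $20.88 = $1,412.86
Municipal income tax: $1,412.86 × 0.033 = $46.62
PFL insurance: $1,433.74 × 0.01 = $14.34
OASDI: $1,433.74 × 0.06 = $86.02
SDI: $1,433.74 × 0.0155 = $22.22
Charity payroll deduction: $107.61
Parking fee: $129.55
Total deductions = $20.88 + $46.62 + $14.34 + $86.02 + $22.22 + $107.61 + $129.55 = $427.24
Net pay = $1,433.74 − $427.24 = $1,006.50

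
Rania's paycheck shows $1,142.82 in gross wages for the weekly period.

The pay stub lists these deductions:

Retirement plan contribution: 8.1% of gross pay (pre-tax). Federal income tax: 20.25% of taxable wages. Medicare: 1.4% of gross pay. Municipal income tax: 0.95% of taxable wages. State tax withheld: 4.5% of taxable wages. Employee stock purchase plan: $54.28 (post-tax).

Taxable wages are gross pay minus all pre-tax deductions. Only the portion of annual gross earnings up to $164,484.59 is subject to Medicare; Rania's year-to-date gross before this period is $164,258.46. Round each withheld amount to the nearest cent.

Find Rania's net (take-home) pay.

Retirement plan contribution: $1,142.82 × 0.081 = $92.57
Taxable wages = $1,142.82 − $92.57 = $1,050.25
State tax withheld: $1,050.25 × 0.045 = $47.26
Federal income tax: $1,050.25 × 0.2025 = $212.68
Municipal income tax: $1,050.25 × 0.0095 = $9.98
Medicare: only $164,484.59 − $164,258.46 = $226.13 of this check is subject → $226.13 × 0.014 = $3.17
Employee stock purchase plan: $54.28
Total deductions = $92.57 + $47.26 + $212.68 + $9.98 + $3.17 + $54.28 = $419.94
Net pay = $1,142.82 − $419.94 = $722.88

$722.88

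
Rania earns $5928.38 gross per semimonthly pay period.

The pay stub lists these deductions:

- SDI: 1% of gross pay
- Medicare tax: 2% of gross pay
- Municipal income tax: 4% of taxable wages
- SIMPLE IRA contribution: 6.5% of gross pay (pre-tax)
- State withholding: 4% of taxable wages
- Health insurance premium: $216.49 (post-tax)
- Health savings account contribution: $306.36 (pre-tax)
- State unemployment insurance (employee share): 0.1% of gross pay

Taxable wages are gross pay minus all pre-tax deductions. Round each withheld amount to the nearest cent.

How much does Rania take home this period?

$4417.47

SIMPLE IRA contribution: $5928.38 × 0.065 = $385.34
Health savings account contribution: $306.36
Pre-tax total = $385.34 + $306.36 = $691.70
Taxable wages = $5928.38 − $691.70 = $5236.68
Municipal income tax: $5236.68 × 0.04 = $209.47
State withholding: $5236.68 × 0.04 = $209.47
SDI: $5928.38 × 0.01 = $59.28
Medicare tax: $5928.38 × 0.02 = $118.57
State unemployment insurance (employee share): $5928.38 × 0.001 = $5.93
Health insurance premium: $216.49
Total deductions = $385.34 + $306.36 + $209.47 + $209.47 + $59.28 + $118.57 + $5.93 + $216.49 = $1510.91
Net pay = $5928.38 − $1510.91 = $4417.47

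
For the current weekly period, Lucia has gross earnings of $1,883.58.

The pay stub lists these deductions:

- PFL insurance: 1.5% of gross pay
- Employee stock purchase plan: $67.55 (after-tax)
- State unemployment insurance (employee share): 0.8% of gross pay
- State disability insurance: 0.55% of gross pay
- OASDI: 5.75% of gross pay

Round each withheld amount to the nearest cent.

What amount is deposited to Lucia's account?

$1,654.04

PFL insurance: $1,883.58 × 0.015 = $28.25
State unemployment insurance (employee share): $1,883.58 × 0.008 = $15.07
State disability insurance: $1,883.58 × 0.0055 = $10.36
OASDI: $1,883.58 × 0.0575 = $108.31
Employee stock purchase plan: $67.55
Total deductions = $28.25 + $15.07 + $10.36 + $108.31 + $67.55 = $229.54
Net pay = $1,883.58 − $229.54 = $1,654.04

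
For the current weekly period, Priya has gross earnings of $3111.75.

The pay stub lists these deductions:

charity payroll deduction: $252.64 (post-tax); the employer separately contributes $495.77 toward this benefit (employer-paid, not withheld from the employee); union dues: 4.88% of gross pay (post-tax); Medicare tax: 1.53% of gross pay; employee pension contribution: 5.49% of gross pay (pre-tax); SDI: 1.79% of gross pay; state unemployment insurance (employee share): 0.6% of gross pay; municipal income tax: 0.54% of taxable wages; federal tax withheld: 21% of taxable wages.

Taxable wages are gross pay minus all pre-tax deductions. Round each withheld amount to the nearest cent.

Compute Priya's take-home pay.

Employee pension contribution: $3111.75 × 0.0549 = $170.84
Taxable wages = $3111.75 − $170.84 = $2940.91
Municipal income tax: $2940.91 × 0.0054 = $15.88
Federal tax withheld: $2940.91 × 0.21 = $617.59
SDI: $3111.75 × 0.0179 = $55.70
State unemployment insurance (employee share): $3111.75 × 0.006 = $18.67
Medicare tax: $3111.75 × 0.0153 = $47.61
Union dues: $3111.75 × 0.0488 = $151.85
Charity payroll deduction: $252.64
(Employer's $495.77 toward charity payroll deduction is not withheld from the employee.)
Total deductions = $170.84 + $15.88 + $617.59 + $55.70 + $18.67 + $47.61 + $151.85 + $252.64 = $1330.78
Net pay = $3111.75 − $1330.78 = $1780.97

$1780.97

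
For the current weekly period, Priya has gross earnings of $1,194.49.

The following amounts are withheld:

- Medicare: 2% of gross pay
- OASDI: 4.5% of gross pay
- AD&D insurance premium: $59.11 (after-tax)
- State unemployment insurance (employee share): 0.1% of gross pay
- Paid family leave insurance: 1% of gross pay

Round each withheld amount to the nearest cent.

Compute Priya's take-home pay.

OASDI: $1,194.49 × 0.045 = $53.75
Medicare: $1,194.49 × 0.02 = $23.89
State unemployment insurance (employee share): $1,194.49 × 0.001 = $1.19
Paid family leave insurance: $1,194.49 × 0.01 = $11.94
AD&D insurance premium: $59.11
Total deductions = $53.75 + $23.89 + $1.19 + $11.94 + $59.11 = $149.88
Net pay = $1,194.49 − $149.88 = $1,044.61

$1,044.61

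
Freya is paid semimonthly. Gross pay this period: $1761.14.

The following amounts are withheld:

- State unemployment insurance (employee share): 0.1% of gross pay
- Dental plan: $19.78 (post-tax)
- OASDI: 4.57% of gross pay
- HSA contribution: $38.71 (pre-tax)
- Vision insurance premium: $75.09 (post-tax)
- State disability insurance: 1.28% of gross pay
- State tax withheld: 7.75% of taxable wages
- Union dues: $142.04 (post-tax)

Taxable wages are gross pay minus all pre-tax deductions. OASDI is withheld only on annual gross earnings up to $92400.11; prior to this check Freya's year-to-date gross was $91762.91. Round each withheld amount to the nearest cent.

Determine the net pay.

HSA contribution: $38.71
Taxable wages = $1761.14 − $38.71 = $1722.43
State tax withheld: $1722.43 × 0.0775 = $133.49
State disability insurance: $1761.14 × 0.0128 = $22.54
State unemployment insurance (employee share): $1761.14 × 0.001 = $1.76
OASDI: only $92400.11 − $91762.91 = $637.20 of this check is subject → $637.20 × 0.0457 = $29.12
Union dues: $142.04
Dental plan: $19.78
Vision insurance premium: $75.09
Total deductions = $38.71 + $133.49 + $22.54 + $1.76 + $29.12 + $142.04 + $19.78 + $75.09 = $462.53
Net pay = $1761.14 − $462.53 = $1298.61

$1298.61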